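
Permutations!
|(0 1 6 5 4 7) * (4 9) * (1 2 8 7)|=|(0 2 8 7)(1 6 5 9 4)|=20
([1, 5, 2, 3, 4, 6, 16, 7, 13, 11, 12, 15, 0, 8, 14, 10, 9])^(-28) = (0 5 16 11 10)(1 6 9 15 12)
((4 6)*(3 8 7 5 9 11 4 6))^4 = ((3 8 7 5 9 11 4))^4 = (3 9 8 11 7 4 5)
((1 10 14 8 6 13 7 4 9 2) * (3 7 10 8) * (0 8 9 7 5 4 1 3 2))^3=(0 13 2 4 9 6 14 5 1 8 10 3 7)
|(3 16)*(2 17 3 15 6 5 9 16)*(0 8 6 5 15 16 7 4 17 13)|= |(0 8 6 15 5 9 7 4 17 3 2 13)|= 12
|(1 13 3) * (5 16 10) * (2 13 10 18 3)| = 6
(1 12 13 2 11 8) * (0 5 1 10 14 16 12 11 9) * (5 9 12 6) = (0 9)(1 11 8 10 14 16 6 5)(2 12 13) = [9, 11, 12, 3, 4, 1, 5, 7, 10, 0, 14, 8, 13, 2, 16, 15, 6]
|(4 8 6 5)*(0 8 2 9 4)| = 12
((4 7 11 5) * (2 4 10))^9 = ((2 4 7 11 5 10))^9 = (2 11)(4 5)(7 10)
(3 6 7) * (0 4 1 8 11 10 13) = (0 4 1 8 11 10 13)(3 6 7) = [4, 8, 2, 6, 1, 5, 7, 3, 11, 9, 13, 10, 12, 0]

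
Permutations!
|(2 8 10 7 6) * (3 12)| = 10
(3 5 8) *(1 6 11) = (1 6 11)(3 5 8) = [0, 6, 2, 5, 4, 8, 11, 7, 3, 9, 10, 1]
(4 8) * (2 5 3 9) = (2 5 3 9)(4 8) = [0, 1, 5, 9, 8, 3, 6, 7, 4, 2]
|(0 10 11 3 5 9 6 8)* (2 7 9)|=10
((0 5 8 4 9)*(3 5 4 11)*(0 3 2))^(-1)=((0 4 9 3 5 8 11 2))^(-1)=(0 2 11 8 5 3 9 4)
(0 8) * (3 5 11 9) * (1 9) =(0 8)(1 9 3 5 11) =[8, 9, 2, 5, 4, 11, 6, 7, 0, 3, 10, 1]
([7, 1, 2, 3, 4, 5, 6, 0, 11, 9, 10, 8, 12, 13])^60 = [0, 1, 2, 3, 4, 5, 6, 7, 8, 9, 10, 11, 12, 13]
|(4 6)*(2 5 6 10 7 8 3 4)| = 15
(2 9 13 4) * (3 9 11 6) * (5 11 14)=(2 14 5 11 6 3 9 13 4)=[0, 1, 14, 9, 2, 11, 3, 7, 8, 13, 10, 6, 12, 4, 5]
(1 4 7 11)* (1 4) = (4 7 11) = [0, 1, 2, 3, 7, 5, 6, 11, 8, 9, 10, 4]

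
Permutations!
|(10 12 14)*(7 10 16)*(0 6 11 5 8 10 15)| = |(0 6 11 5 8 10 12 14 16 7 15)| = 11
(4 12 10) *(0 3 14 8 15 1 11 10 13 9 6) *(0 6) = (0 3 14 8 15 1 11 10 4 12 13 9) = [3, 11, 2, 14, 12, 5, 6, 7, 15, 0, 4, 10, 13, 9, 8, 1]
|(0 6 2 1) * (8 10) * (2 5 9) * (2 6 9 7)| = 14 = |(0 9 6 5 7 2 1)(8 10)|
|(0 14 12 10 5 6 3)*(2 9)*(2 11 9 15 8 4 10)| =22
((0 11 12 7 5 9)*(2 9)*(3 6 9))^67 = (0 5 9 7 6 12 3 11 2)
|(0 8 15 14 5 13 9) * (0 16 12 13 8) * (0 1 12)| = 12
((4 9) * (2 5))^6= (9)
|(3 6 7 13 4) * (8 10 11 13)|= |(3 6 7 8 10 11 13 4)|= 8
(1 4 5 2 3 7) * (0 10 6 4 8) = (0 10 6 4 5 2 3 7 1 8) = [10, 8, 3, 7, 5, 2, 4, 1, 0, 9, 6]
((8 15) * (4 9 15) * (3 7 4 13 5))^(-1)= (3 5 13 8 15 9 4 7)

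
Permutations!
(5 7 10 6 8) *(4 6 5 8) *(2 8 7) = (2 8 7 10 5)(4 6) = [0, 1, 8, 3, 6, 2, 4, 10, 7, 9, 5]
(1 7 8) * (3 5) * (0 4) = (0 4)(1 7 8)(3 5) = [4, 7, 2, 5, 0, 3, 6, 8, 1]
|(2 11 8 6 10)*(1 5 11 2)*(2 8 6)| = |(1 5 11 6 10)(2 8)| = 10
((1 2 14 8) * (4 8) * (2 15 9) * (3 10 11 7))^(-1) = (1 8 4 14 2 9 15)(3 7 11 10)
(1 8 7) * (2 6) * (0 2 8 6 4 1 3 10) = (0 2 4 1 6 8 7 3 10) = [2, 6, 4, 10, 1, 5, 8, 3, 7, 9, 0]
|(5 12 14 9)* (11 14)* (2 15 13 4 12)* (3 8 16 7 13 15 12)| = |(2 12 11 14 9 5)(3 8 16 7 13 4)| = 6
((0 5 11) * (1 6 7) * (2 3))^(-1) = ((0 5 11)(1 6 7)(2 3))^(-1) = (0 11 5)(1 7 6)(2 3)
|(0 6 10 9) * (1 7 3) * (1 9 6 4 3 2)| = 12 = |(0 4 3 9)(1 7 2)(6 10)|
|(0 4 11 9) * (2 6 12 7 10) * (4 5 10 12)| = 8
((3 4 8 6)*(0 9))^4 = (9) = ((0 9)(3 4 8 6))^4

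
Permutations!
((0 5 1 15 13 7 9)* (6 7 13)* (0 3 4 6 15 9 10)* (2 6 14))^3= (15)(0 9 14 7 5 3 2 10 1 4 6)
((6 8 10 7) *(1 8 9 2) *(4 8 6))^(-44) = (10)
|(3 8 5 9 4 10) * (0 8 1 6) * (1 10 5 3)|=6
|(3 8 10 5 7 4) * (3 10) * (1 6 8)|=4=|(1 6 8 3)(4 10 5 7)|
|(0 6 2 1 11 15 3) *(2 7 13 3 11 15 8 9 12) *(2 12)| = 30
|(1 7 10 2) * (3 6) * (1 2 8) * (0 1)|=10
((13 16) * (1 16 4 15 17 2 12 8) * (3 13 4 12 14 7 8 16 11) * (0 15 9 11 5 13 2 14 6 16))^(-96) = ((0 15 17 14 7 8 1 5 13 12)(2 6 16 4 9 11 3))^(-96) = (0 7 13 17 1)(2 16 9 3 6 4 11)(5 15 8 12 14)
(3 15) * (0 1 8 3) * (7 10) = (0 1 8 3 15)(7 10) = [1, 8, 2, 15, 4, 5, 6, 10, 3, 9, 7, 11, 12, 13, 14, 0]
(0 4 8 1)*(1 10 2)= (0 4 8 10 2 1)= [4, 0, 1, 3, 8, 5, 6, 7, 10, 9, 2]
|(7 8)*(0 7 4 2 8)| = 6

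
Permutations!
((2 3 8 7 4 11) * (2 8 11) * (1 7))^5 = ((1 7 4 2 3 11 8))^5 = (1 11 2 7 8 3 4)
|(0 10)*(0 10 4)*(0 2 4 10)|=|(0 10)(2 4)|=2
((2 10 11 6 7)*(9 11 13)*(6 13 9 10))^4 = ((2 6 7)(9 11 13 10))^4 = (13)(2 6 7)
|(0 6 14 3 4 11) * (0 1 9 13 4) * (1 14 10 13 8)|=24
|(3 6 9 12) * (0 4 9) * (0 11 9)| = 10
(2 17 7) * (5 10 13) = (2 17 7)(5 10 13) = [0, 1, 17, 3, 4, 10, 6, 2, 8, 9, 13, 11, 12, 5, 14, 15, 16, 7]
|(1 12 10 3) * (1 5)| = 5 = |(1 12 10 3 5)|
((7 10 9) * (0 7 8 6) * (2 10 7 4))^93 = (0 2 9 6 4 10 8)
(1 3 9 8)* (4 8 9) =(9)(1 3 4 8) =[0, 3, 2, 4, 8, 5, 6, 7, 1, 9]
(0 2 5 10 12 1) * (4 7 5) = [2, 0, 4, 3, 7, 10, 6, 5, 8, 9, 12, 11, 1] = (0 2 4 7 5 10 12 1)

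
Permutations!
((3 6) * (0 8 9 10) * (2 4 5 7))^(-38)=(0 9)(2 5)(4 7)(8 10)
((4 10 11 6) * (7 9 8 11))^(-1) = ((4 10 7 9 8 11 6))^(-1) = (4 6 11 8 9 7 10)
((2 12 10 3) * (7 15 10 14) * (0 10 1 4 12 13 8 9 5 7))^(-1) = (0 14 12 4 1 15 7 5 9 8 13 2 3 10)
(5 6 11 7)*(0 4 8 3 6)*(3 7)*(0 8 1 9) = (0 4 1 9)(3 6 11)(5 8 7) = [4, 9, 2, 6, 1, 8, 11, 5, 7, 0, 10, 3]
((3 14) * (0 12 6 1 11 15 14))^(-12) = ((0 12 6 1 11 15 14 3))^(-12) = (0 11)(1 3)(6 14)(12 15)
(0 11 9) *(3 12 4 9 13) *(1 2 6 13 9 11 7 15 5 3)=(0 7 15 5 3 12 4 11 9)(1 2 6 13)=[7, 2, 6, 12, 11, 3, 13, 15, 8, 0, 10, 9, 4, 1, 14, 5]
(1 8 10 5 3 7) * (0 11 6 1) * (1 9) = [11, 8, 2, 7, 4, 3, 9, 0, 10, 1, 5, 6] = (0 11 6 9 1 8 10 5 3 7)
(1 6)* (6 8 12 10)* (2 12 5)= (1 8 5 2 12 10 6)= [0, 8, 12, 3, 4, 2, 1, 7, 5, 9, 6, 11, 10]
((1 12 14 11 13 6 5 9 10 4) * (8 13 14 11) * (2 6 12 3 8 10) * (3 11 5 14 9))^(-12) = ((1 11 9 2 6 14 10 4)(3 8 13 12 5))^(-12) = (1 6)(2 4)(3 12 8 5 13)(9 10)(11 14)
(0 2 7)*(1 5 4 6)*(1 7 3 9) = (0 2 3 9 1 5 4 6 7) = [2, 5, 3, 9, 6, 4, 7, 0, 8, 1]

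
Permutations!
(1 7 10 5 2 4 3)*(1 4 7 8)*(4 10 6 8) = [0, 4, 7, 10, 3, 2, 8, 6, 1, 9, 5] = (1 4 3 10 5 2 7 6 8)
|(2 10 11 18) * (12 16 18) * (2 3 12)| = 12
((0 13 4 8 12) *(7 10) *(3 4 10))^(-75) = (0 4 10 12 3 13 8 7) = ((0 13 10 7 3 4 8 12))^(-75)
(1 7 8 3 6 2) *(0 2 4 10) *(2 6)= [6, 7, 1, 2, 10, 5, 4, 8, 3, 9, 0]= (0 6 4 10)(1 7 8 3 2)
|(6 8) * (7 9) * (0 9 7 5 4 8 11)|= |(0 9 5 4 8 6 11)|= 7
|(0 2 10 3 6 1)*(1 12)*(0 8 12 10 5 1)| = 6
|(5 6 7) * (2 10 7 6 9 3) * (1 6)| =|(1 6)(2 10 7 5 9 3)| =6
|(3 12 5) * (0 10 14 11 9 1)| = |(0 10 14 11 9 1)(3 12 5)| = 6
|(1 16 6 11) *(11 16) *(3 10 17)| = |(1 11)(3 10 17)(6 16)| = 6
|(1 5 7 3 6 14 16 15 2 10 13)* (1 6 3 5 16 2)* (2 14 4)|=|(1 16 15)(2 10 13 6 4)(5 7)|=30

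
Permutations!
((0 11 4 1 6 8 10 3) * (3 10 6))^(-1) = ((0 11 4 1 3)(6 8))^(-1) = (0 3 1 4 11)(6 8)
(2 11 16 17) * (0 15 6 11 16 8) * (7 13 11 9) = (0 15 6 9 7 13 11 8)(2 16 17) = [15, 1, 16, 3, 4, 5, 9, 13, 0, 7, 10, 8, 12, 11, 14, 6, 17, 2]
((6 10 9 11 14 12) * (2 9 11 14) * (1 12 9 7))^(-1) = (1 7 2 11 10 6 12)(9 14)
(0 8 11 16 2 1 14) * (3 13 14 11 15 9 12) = (0 8 15 9 12 3 13 14)(1 11 16 2) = [8, 11, 1, 13, 4, 5, 6, 7, 15, 12, 10, 16, 3, 14, 0, 9, 2]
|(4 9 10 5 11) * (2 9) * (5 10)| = 5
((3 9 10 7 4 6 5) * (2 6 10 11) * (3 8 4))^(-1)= (2 11 9 3 7 10 4 8 5 6)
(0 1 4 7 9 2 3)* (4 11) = (0 1 11 4 7 9 2 3) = [1, 11, 3, 0, 7, 5, 6, 9, 8, 2, 10, 4]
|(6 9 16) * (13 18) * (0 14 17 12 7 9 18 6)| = 21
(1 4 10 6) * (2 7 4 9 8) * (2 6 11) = (1 9 8 6)(2 7 4 10 11) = [0, 9, 7, 3, 10, 5, 1, 4, 6, 8, 11, 2]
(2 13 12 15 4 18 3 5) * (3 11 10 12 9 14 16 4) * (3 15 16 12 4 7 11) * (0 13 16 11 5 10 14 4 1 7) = (0 13 9 4 18 3 10 1 7 5 2 16)(11 14 12) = [13, 7, 16, 10, 18, 2, 6, 5, 8, 4, 1, 14, 11, 9, 12, 15, 0, 17, 3]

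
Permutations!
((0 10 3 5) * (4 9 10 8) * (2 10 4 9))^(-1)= ((0 8 9 4 2 10 3 5))^(-1)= (0 5 3 10 2 4 9 8)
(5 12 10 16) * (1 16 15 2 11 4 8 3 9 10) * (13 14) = [0, 16, 11, 9, 8, 12, 6, 7, 3, 10, 15, 4, 1, 14, 13, 2, 5] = (1 16 5 12)(2 11 4 8 3 9 10 15)(13 14)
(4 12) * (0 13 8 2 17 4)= [13, 1, 17, 3, 12, 5, 6, 7, 2, 9, 10, 11, 0, 8, 14, 15, 16, 4]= (0 13 8 2 17 4 12)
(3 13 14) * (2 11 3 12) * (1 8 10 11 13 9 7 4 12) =[0, 8, 13, 9, 12, 5, 6, 4, 10, 7, 11, 3, 2, 14, 1] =(1 8 10 11 3 9 7 4 12 2 13 14)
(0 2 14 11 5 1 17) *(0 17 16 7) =(17)(0 2 14 11 5 1 16 7) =[2, 16, 14, 3, 4, 1, 6, 0, 8, 9, 10, 5, 12, 13, 11, 15, 7, 17]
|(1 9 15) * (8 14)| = 6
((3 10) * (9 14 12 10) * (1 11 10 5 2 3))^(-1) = (1 10 11)(2 5 12 14 9 3)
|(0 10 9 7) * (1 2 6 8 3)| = 20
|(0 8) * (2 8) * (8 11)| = |(0 2 11 8)| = 4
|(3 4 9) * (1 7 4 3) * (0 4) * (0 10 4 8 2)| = 15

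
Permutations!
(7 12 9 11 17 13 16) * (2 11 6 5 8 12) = (2 11 17 13 16 7)(5 8 12 9 6) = [0, 1, 11, 3, 4, 8, 5, 2, 12, 6, 10, 17, 9, 16, 14, 15, 7, 13]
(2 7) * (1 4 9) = (1 4 9)(2 7) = [0, 4, 7, 3, 9, 5, 6, 2, 8, 1]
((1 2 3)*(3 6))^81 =((1 2 6 3))^81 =(1 2 6 3)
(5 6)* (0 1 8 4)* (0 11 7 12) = (0 1 8 4 11 7 12)(5 6) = [1, 8, 2, 3, 11, 6, 5, 12, 4, 9, 10, 7, 0]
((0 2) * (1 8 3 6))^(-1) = (0 2)(1 6 3 8)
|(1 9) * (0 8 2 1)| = |(0 8 2 1 9)| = 5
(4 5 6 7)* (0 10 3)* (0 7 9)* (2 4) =(0 10 3 7 2 4 5 6 9) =[10, 1, 4, 7, 5, 6, 9, 2, 8, 0, 3]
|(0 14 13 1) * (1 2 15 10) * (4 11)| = |(0 14 13 2 15 10 1)(4 11)| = 14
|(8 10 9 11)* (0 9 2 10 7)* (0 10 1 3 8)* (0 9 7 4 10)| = 6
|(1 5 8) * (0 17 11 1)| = 6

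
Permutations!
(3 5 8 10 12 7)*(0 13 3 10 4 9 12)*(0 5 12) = [13, 1, 2, 12, 9, 8, 6, 10, 4, 0, 5, 11, 7, 3] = (0 13 3 12 7 10 5 8 4 9)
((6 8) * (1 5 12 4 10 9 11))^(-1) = (1 11 9 10 4 12 5)(6 8)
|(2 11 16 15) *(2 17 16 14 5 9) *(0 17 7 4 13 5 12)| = |(0 17 16 15 7 4 13 5 9 2 11 14 12)| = 13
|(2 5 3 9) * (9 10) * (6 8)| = |(2 5 3 10 9)(6 8)| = 10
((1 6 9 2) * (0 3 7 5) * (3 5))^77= (0 5)(1 6 9 2)(3 7)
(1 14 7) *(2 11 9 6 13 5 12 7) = (1 14 2 11 9 6 13 5 12 7) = [0, 14, 11, 3, 4, 12, 13, 1, 8, 6, 10, 9, 7, 5, 2]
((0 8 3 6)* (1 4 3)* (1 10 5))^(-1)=((0 8 10 5 1 4 3 6))^(-1)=(0 6 3 4 1 5 10 8)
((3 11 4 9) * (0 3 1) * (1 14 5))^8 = (14)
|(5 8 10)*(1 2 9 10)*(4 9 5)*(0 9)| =4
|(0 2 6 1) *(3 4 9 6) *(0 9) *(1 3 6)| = |(0 2 6 3 4)(1 9)| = 10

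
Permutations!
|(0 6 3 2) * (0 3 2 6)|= |(2 3 6)|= 3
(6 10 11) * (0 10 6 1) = (0 10 11 1) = [10, 0, 2, 3, 4, 5, 6, 7, 8, 9, 11, 1]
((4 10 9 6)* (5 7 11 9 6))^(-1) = (4 6 10)(5 9 11 7)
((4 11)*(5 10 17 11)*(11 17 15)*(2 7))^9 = ((17)(2 7)(4 5 10 15 11))^9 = (17)(2 7)(4 11 15 10 5)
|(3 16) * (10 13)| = 2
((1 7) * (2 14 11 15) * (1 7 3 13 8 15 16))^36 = ((1 3 13 8 15 2 14 11 16))^36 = (16)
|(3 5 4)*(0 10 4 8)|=|(0 10 4 3 5 8)|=6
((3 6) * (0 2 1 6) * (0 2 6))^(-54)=((0 6 3 2 1))^(-54)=(0 6 3 2 1)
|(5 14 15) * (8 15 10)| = |(5 14 10 8 15)| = 5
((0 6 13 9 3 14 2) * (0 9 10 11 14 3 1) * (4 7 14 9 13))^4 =(0 14 11 6 2 9 4 13 1 7 10)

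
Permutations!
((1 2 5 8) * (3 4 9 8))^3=(1 3 8 5 9 2 4)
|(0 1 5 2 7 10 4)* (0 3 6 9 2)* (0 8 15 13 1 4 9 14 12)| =|(0 4 3 6 14 12)(1 5 8 15 13)(2 7 10 9)| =60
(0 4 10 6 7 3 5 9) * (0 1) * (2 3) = (0 4 10 6 7 2 3 5 9 1) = [4, 0, 3, 5, 10, 9, 7, 2, 8, 1, 6]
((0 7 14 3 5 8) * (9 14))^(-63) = ((0 7 9 14 3 5 8))^(-63) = (14)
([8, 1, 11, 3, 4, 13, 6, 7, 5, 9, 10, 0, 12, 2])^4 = (0 2 5)(8 11 13)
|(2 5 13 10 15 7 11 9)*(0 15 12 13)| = 21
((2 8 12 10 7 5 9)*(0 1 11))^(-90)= (2 8 12 10 7 5 9)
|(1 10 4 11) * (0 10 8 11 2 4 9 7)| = |(0 10 9 7)(1 8 11)(2 4)| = 12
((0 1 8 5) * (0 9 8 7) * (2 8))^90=(2 5)(8 9)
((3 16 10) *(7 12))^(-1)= (3 10 16)(7 12)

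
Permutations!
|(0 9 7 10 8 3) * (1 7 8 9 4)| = 8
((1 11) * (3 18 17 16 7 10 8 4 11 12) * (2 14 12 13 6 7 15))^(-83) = ((1 13 6 7 10 8 4 11)(2 14 12 3 18 17 16 15))^(-83) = (1 8 6 11 10 13 4 7)(2 17 12 15 18 14 16 3)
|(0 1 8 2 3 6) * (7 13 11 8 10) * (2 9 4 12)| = 13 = |(0 1 10 7 13 11 8 9 4 12 2 3 6)|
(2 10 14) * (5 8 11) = (2 10 14)(5 8 11) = [0, 1, 10, 3, 4, 8, 6, 7, 11, 9, 14, 5, 12, 13, 2]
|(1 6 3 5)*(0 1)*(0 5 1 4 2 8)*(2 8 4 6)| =|(0 6 3 1 2 4 8)| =7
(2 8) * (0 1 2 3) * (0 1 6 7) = (0 6 7)(1 2 8 3) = [6, 2, 8, 1, 4, 5, 7, 0, 3]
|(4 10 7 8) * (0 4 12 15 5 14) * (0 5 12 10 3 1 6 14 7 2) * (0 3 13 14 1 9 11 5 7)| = |(0 4 13 14 7 8 10 2 3 9 11 5)(1 6)(12 15)| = 12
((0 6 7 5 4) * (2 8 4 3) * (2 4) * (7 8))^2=((0 6 8 2 7 5 3 4))^2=(0 8 7 3)(2 5 4 6)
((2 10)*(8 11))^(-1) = ((2 10)(8 11))^(-1) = (2 10)(8 11)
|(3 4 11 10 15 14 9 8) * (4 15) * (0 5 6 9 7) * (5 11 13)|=13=|(0 11 10 4 13 5 6 9 8 3 15 14 7)|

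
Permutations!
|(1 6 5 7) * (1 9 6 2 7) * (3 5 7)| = |(1 2 3 5)(6 7 9)| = 12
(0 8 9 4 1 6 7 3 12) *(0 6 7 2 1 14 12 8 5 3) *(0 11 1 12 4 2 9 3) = (0 5)(1 7 11)(2 12 6 9)(3 8)(4 14) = [5, 7, 12, 8, 14, 0, 9, 11, 3, 2, 10, 1, 6, 13, 4]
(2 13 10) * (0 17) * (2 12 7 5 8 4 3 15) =(0 17)(2 13 10 12 7 5 8 4 3 15) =[17, 1, 13, 15, 3, 8, 6, 5, 4, 9, 12, 11, 7, 10, 14, 2, 16, 0]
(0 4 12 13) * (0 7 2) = (0 4 12 13 7 2) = [4, 1, 0, 3, 12, 5, 6, 2, 8, 9, 10, 11, 13, 7]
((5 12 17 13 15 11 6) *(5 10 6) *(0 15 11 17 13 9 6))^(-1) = ((0 15 17 9 6 10)(5 12 13 11))^(-1) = (0 10 6 9 17 15)(5 11 13 12)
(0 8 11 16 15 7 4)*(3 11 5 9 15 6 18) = (0 8 5 9 15 7 4)(3 11 16 6 18) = [8, 1, 2, 11, 0, 9, 18, 4, 5, 15, 10, 16, 12, 13, 14, 7, 6, 17, 3]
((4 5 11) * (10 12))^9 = ((4 5 11)(10 12))^9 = (10 12)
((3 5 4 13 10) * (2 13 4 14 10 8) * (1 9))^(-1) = ((1 9)(2 13 8)(3 5 14 10))^(-1) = (1 9)(2 8 13)(3 10 14 5)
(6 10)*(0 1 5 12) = (0 1 5 12)(6 10) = [1, 5, 2, 3, 4, 12, 10, 7, 8, 9, 6, 11, 0]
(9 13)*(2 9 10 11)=[0, 1, 9, 3, 4, 5, 6, 7, 8, 13, 11, 2, 12, 10]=(2 9 13 10 11)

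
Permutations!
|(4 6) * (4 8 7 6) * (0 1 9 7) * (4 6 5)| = |(0 1 9 7 5 4 6 8)| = 8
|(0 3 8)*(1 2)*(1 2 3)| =4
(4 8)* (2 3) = [0, 1, 3, 2, 8, 5, 6, 7, 4] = (2 3)(4 8)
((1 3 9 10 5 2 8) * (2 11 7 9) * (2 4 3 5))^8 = ((1 5 11 7 9 10 2 8)(3 4))^8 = (11)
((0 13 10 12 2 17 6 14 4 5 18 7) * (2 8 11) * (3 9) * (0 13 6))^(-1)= (0 17 2 11 8 12 10 13 7 18 5 4 14 6)(3 9)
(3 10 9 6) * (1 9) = [0, 9, 2, 10, 4, 5, 3, 7, 8, 6, 1] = (1 9 6 3 10)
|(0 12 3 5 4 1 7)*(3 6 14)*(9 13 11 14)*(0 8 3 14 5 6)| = |(14)(0 12)(1 7 8 3 6 9 13 11 5 4)| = 10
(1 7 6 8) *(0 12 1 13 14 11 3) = (0 12 1 7 6 8 13 14 11 3) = [12, 7, 2, 0, 4, 5, 8, 6, 13, 9, 10, 3, 1, 14, 11]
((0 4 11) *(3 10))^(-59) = (0 4 11)(3 10)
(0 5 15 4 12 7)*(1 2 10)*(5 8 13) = (0 8 13 5 15 4 12 7)(1 2 10) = [8, 2, 10, 3, 12, 15, 6, 0, 13, 9, 1, 11, 7, 5, 14, 4]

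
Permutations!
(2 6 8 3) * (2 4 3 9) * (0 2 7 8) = (0 2 6)(3 4)(7 8 9) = [2, 1, 6, 4, 3, 5, 0, 8, 9, 7]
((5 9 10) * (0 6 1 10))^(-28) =((0 6 1 10 5 9))^(-28) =(0 1 5)(6 10 9)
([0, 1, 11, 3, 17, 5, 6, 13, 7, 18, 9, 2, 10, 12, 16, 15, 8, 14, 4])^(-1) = (2 11)(4 18 9 10 12 13 7 8 16 14 17)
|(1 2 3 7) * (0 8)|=|(0 8)(1 2 3 7)|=4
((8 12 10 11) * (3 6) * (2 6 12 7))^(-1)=((2 6 3 12 10 11 8 7))^(-1)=(2 7 8 11 10 12 3 6)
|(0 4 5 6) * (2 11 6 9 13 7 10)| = |(0 4 5 9 13 7 10 2 11 6)| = 10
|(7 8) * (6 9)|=2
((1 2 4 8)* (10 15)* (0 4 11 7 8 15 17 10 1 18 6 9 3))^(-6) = (0 7)(1 6)(2 9)(3 11)(4 8)(15 18)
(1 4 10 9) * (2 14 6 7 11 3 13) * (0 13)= (0 13 2 14 6 7 11 3)(1 4 10 9)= [13, 4, 14, 0, 10, 5, 7, 11, 8, 1, 9, 3, 12, 2, 6]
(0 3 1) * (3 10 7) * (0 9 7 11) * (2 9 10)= [2, 10, 9, 1, 4, 5, 6, 3, 8, 7, 11, 0]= (0 2 9 7 3 1 10 11)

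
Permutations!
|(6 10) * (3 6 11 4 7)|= 6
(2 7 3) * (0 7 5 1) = (0 7 3 2 5 1) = [7, 0, 5, 2, 4, 1, 6, 3]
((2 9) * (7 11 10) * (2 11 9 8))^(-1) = (2 8)(7 10 11 9)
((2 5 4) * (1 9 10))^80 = ((1 9 10)(2 5 4))^80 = (1 10 9)(2 4 5)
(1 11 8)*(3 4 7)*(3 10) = (1 11 8)(3 4 7 10) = [0, 11, 2, 4, 7, 5, 6, 10, 1, 9, 3, 8]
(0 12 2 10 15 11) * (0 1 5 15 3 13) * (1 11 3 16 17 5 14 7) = [12, 14, 10, 13, 4, 15, 6, 1, 8, 9, 16, 11, 2, 0, 7, 3, 17, 5] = (0 12 2 10 16 17 5 15 3 13)(1 14 7)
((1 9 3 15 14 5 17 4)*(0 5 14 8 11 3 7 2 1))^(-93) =((0 5 17 4)(1 9 7 2)(3 15 8 11))^(-93) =(0 4 17 5)(1 2 7 9)(3 11 8 15)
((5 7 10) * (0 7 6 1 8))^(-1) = ((0 7 10 5 6 1 8))^(-1) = (0 8 1 6 5 10 7)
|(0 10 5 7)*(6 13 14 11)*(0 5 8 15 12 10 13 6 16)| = 20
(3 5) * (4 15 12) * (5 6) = [0, 1, 2, 6, 15, 3, 5, 7, 8, 9, 10, 11, 4, 13, 14, 12] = (3 6 5)(4 15 12)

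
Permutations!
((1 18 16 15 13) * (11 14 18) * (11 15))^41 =(1 13 15)(11 14 18 16)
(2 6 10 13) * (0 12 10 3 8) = (0 12 10 13 2 6 3 8) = [12, 1, 6, 8, 4, 5, 3, 7, 0, 9, 13, 11, 10, 2]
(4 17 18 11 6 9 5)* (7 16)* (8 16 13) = (4 17 18 11 6 9 5)(7 13 8 16) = [0, 1, 2, 3, 17, 4, 9, 13, 16, 5, 10, 6, 12, 8, 14, 15, 7, 18, 11]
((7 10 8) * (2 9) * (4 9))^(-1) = ((2 4 9)(7 10 8))^(-1) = (2 9 4)(7 8 10)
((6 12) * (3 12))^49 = ((3 12 6))^49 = (3 12 6)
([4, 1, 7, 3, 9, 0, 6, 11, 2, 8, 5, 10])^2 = [9, 1, 11, 3, 8, 4, 6, 10, 7, 2, 0, 5]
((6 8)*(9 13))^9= (6 8)(9 13)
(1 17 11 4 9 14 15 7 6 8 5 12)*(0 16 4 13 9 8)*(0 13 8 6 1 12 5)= (0 16 4 6 13 9 14 15 7 1 17 11 8)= [16, 17, 2, 3, 6, 5, 13, 1, 0, 14, 10, 8, 12, 9, 15, 7, 4, 11]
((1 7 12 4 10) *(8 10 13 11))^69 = ((1 7 12 4 13 11 8 10))^69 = (1 11 12 10 13 7 8 4)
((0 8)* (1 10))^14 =((0 8)(1 10))^14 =(10)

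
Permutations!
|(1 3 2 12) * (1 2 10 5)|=|(1 3 10 5)(2 12)|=4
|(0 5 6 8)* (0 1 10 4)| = |(0 5 6 8 1 10 4)| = 7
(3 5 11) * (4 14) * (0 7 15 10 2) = (0 7 15 10 2)(3 5 11)(4 14) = [7, 1, 0, 5, 14, 11, 6, 15, 8, 9, 2, 3, 12, 13, 4, 10]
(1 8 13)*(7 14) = [0, 8, 2, 3, 4, 5, 6, 14, 13, 9, 10, 11, 12, 1, 7] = (1 8 13)(7 14)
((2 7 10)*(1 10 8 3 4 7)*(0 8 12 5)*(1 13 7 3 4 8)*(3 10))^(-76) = (0 1 3 8 4 10 2 13 7 12 5)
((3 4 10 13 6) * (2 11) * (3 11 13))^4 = (13)(3 4 10)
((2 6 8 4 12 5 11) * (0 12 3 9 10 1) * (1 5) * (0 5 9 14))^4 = ((0 12 1 5 11 2 6 8 4 3 14)(9 10))^4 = (0 11 4 12 2 3 1 6 14 5 8)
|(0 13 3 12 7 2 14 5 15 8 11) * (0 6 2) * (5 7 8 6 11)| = 11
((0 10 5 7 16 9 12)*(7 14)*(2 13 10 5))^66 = (0 7 12 14 9 5 16)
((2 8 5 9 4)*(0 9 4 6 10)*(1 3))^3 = ((0 9 6 10)(1 3)(2 8 5 4))^3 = (0 10 6 9)(1 3)(2 4 5 8)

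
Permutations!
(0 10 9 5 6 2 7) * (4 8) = (0 10 9 5 6 2 7)(4 8) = [10, 1, 7, 3, 8, 6, 2, 0, 4, 5, 9]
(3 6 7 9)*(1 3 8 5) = (1 3 6 7 9 8 5) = [0, 3, 2, 6, 4, 1, 7, 9, 5, 8]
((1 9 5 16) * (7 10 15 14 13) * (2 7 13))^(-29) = ((1 9 5 16)(2 7 10 15 14))^(-29) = (1 16 5 9)(2 7 10 15 14)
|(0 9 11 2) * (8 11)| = |(0 9 8 11 2)| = 5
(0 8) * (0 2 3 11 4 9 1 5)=(0 8 2 3 11 4 9 1 5)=[8, 5, 3, 11, 9, 0, 6, 7, 2, 1, 10, 4]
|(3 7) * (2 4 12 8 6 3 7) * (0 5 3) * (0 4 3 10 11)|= 4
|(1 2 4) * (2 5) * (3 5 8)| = |(1 8 3 5 2 4)| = 6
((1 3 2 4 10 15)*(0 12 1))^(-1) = ((0 12 1 3 2 4 10 15))^(-1) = (0 15 10 4 2 3 1 12)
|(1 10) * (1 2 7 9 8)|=|(1 10 2 7 9 8)|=6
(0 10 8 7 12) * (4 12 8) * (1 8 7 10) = [1, 8, 2, 3, 12, 5, 6, 7, 10, 9, 4, 11, 0] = (0 1 8 10 4 12)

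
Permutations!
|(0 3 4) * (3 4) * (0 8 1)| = 4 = |(0 4 8 1)|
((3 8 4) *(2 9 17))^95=((2 9 17)(3 8 4))^95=(2 17 9)(3 4 8)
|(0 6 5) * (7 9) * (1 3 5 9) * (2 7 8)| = |(0 6 9 8 2 7 1 3 5)| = 9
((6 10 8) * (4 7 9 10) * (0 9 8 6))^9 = (0 10 4 8 9 6 7)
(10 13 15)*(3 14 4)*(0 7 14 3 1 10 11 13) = (0 7 14 4 1 10)(11 13 15) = [7, 10, 2, 3, 1, 5, 6, 14, 8, 9, 0, 13, 12, 15, 4, 11]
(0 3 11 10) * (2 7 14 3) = (0 2 7 14 3 11 10) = [2, 1, 7, 11, 4, 5, 6, 14, 8, 9, 0, 10, 12, 13, 3]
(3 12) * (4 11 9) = [0, 1, 2, 12, 11, 5, 6, 7, 8, 4, 10, 9, 3] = (3 12)(4 11 9)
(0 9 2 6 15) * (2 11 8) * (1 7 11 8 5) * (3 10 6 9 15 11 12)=(0 15)(1 7 12 3 10 6 11 5)(2 9 8)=[15, 7, 9, 10, 4, 1, 11, 12, 2, 8, 6, 5, 3, 13, 14, 0]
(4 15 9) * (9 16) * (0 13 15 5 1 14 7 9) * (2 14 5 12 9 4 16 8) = (0 13 15 8 2 14 7 4 12 9 16)(1 5) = [13, 5, 14, 3, 12, 1, 6, 4, 2, 16, 10, 11, 9, 15, 7, 8, 0]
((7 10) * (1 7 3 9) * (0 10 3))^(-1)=((0 10)(1 7 3 9))^(-1)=(0 10)(1 9 3 7)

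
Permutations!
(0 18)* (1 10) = (0 18)(1 10) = [18, 10, 2, 3, 4, 5, 6, 7, 8, 9, 1, 11, 12, 13, 14, 15, 16, 17, 0]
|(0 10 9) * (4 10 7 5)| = |(0 7 5 4 10 9)| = 6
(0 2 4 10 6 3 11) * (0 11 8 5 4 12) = (0 2 12)(3 8 5 4 10 6) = [2, 1, 12, 8, 10, 4, 3, 7, 5, 9, 6, 11, 0]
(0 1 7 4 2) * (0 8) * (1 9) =[9, 7, 8, 3, 2, 5, 6, 4, 0, 1] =(0 9 1 7 4 2 8)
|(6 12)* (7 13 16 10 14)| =|(6 12)(7 13 16 10 14)| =10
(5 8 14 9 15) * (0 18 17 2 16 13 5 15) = [18, 1, 16, 3, 4, 8, 6, 7, 14, 0, 10, 11, 12, 5, 9, 15, 13, 2, 17] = (0 18 17 2 16 13 5 8 14 9)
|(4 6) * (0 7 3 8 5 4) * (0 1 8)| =15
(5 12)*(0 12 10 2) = (0 12 5 10 2) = [12, 1, 0, 3, 4, 10, 6, 7, 8, 9, 2, 11, 5]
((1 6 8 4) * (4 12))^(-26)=((1 6 8 12 4))^(-26)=(1 4 12 8 6)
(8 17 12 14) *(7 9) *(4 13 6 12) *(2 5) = (2 5)(4 13 6 12 14 8 17)(7 9) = [0, 1, 5, 3, 13, 2, 12, 9, 17, 7, 10, 11, 14, 6, 8, 15, 16, 4]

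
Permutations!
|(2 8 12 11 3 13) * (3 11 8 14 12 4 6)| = 8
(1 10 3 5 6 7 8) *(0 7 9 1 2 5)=(0 7 8 2 5 6 9 1 10 3)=[7, 10, 5, 0, 4, 6, 9, 8, 2, 1, 3]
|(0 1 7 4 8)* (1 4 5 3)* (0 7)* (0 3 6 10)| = 14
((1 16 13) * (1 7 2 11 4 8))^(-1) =((1 16 13 7 2 11 4 8))^(-1) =(1 8 4 11 2 7 13 16)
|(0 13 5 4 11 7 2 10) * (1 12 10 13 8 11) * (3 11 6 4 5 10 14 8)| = |(0 3 11 7 2 13 10)(1 12 14 8 6 4)| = 42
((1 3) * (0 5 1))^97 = (0 5 1 3)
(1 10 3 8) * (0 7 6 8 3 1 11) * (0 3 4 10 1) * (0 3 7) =(3 4 10)(6 8 11 7) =[0, 1, 2, 4, 10, 5, 8, 6, 11, 9, 3, 7]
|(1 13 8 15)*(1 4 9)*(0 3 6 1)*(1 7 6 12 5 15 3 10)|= |(0 10 1 13 8 3 12 5 15 4 9)(6 7)|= 22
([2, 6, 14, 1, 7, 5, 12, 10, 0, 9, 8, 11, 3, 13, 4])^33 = [10, 6, 8, 1, 2, 5, 12, 14, 7, 9, 4, 11, 3, 13, 0]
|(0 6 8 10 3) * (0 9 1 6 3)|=7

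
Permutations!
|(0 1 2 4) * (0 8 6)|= |(0 1 2 4 8 6)|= 6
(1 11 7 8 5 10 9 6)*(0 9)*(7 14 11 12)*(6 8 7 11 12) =(0 9 8 5 10)(1 6)(11 14 12) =[9, 6, 2, 3, 4, 10, 1, 7, 5, 8, 0, 14, 11, 13, 12]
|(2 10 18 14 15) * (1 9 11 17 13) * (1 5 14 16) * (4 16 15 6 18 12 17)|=10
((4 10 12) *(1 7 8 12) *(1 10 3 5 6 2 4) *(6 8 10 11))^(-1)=((1 7 10 11 6 2 4 3 5 8 12))^(-1)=(1 12 8 5 3 4 2 6 11 10 7)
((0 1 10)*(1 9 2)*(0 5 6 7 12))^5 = ((0 9 2 1 10 5 6 7 12))^5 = (0 5 9 6 2 7 1 12 10)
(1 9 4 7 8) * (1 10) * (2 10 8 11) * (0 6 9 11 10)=[6, 11, 0, 3, 7, 5, 9, 10, 8, 4, 1, 2]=(0 6 9 4 7 10 1 11 2)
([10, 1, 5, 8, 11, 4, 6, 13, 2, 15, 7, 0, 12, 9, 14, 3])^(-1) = [11, 1, 8, 15, 5, 2, 6, 10, 3, 13, 0, 4, 12, 7, 14, 9]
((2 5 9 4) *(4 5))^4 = ((2 4)(5 9))^4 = (9)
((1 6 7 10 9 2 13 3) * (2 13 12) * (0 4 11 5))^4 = (1 9 6 13 7 3 10)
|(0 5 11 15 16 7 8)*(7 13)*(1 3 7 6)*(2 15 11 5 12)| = 11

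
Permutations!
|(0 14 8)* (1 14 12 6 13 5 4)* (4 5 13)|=|(0 12 6 4 1 14 8)|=7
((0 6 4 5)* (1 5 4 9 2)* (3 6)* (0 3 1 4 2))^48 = ((0 1 5 3 6 9)(2 4))^48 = (9)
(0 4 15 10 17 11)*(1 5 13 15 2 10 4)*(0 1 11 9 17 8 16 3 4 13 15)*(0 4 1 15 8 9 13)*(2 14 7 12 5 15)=(0 11 2 10 9 17 13 4 14 7 12 5 8 16 3 1 15)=[11, 15, 10, 1, 14, 8, 6, 12, 16, 17, 9, 2, 5, 4, 7, 0, 3, 13]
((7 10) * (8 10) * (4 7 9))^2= (4 8 9 7 10)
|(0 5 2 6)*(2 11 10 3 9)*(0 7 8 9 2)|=|(0 5 11 10 3 2 6 7 8 9)|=10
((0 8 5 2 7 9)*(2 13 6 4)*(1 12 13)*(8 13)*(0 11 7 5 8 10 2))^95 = (0 4 6 13)(7 11 9)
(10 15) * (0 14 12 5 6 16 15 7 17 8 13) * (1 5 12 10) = (0 14 10 7 17 8 13)(1 5 6 16 15) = [14, 5, 2, 3, 4, 6, 16, 17, 13, 9, 7, 11, 12, 0, 10, 1, 15, 8]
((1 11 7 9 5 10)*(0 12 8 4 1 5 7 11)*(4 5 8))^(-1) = ((0 12 4 1)(5 10 8)(7 9))^(-1) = (0 1 4 12)(5 8 10)(7 9)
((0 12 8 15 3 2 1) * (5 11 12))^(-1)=(0 1 2 3 15 8 12 11 5)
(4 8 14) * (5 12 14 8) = [0, 1, 2, 3, 5, 12, 6, 7, 8, 9, 10, 11, 14, 13, 4] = (4 5 12 14)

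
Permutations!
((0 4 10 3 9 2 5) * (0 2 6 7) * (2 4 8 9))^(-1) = ((0 8 9 6 7)(2 5 4 10 3))^(-1) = (0 7 6 9 8)(2 3 10 4 5)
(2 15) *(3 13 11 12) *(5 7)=(2 15)(3 13 11 12)(5 7)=[0, 1, 15, 13, 4, 7, 6, 5, 8, 9, 10, 12, 3, 11, 14, 2]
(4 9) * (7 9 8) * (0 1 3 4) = (0 1 3 4 8 7 9) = [1, 3, 2, 4, 8, 5, 6, 9, 7, 0]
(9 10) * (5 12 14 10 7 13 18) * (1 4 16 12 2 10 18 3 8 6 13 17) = (1 4 16 12 14 18 5 2 10 9 7 17)(3 8 6 13) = [0, 4, 10, 8, 16, 2, 13, 17, 6, 7, 9, 11, 14, 3, 18, 15, 12, 1, 5]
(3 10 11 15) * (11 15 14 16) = (3 10 15)(11 14 16) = [0, 1, 2, 10, 4, 5, 6, 7, 8, 9, 15, 14, 12, 13, 16, 3, 11]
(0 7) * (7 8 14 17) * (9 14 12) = [8, 1, 2, 3, 4, 5, 6, 0, 12, 14, 10, 11, 9, 13, 17, 15, 16, 7] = (0 8 12 9 14 17 7)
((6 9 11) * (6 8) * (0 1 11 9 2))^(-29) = (0 1 11 8 6 2)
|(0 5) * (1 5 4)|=4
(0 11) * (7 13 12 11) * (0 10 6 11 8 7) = (6 11 10)(7 13 12 8) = [0, 1, 2, 3, 4, 5, 11, 13, 7, 9, 6, 10, 8, 12]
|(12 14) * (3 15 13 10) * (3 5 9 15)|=|(5 9 15 13 10)(12 14)|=10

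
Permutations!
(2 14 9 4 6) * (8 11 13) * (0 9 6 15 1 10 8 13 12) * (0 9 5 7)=(0 5 7)(1 10 8 11 12 9 4 15)(2 14 6)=[5, 10, 14, 3, 15, 7, 2, 0, 11, 4, 8, 12, 9, 13, 6, 1]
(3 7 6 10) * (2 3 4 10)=[0, 1, 3, 7, 10, 5, 2, 6, 8, 9, 4]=(2 3 7 6)(4 10)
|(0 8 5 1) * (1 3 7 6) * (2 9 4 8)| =10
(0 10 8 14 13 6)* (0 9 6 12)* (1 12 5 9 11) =(0 10 8 14 13 5 9 6 11 1 12) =[10, 12, 2, 3, 4, 9, 11, 7, 14, 6, 8, 1, 0, 5, 13]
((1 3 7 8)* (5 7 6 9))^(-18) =(1 9 8 6 7 3 5)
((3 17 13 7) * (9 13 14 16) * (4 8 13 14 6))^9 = ((3 17 6 4 8 13 7)(9 14 16))^9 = (3 6 8 7 17 4 13)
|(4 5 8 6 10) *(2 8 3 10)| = 12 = |(2 8 6)(3 10 4 5)|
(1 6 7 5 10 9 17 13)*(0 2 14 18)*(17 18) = (0 2 14 17 13 1 6 7 5 10 9 18) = [2, 6, 14, 3, 4, 10, 7, 5, 8, 18, 9, 11, 12, 1, 17, 15, 16, 13, 0]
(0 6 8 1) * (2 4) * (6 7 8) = (0 7 8 1)(2 4) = [7, 0, 4, 3, 2, 5, 6, 8, 1]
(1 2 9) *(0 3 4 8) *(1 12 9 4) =(0 3 1 2 4 8)(9 12) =[3, 2, 4, 1, 8, 5, 6, 7, 0, 12, 10, 11, 9]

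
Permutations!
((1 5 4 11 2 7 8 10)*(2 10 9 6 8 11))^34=(1 10 11 7 2 4 5)(6 8 9)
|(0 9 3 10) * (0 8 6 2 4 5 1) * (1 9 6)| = 10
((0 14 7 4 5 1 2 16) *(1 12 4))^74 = ((0 14 7 1 2 16)(4 5 12))^74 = (0 7 2)(1 16 14)(4 12 5)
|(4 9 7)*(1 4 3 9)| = 6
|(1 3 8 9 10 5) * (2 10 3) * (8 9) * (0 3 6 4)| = |(0 3 9 6 4)(1 2 10 5)| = 20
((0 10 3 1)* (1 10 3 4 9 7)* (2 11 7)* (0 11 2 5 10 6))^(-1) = ((0 3 6)(1 11 7)(4 9 5 10))^(-1) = (0 6 3)(1 7 11)(4 10 5 9)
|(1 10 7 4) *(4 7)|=|(1 10 4)|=3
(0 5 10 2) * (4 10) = [5, 1, 0, 3, 10, 4, 6, 7, 8, 9, 2] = (0 5 4 10 2)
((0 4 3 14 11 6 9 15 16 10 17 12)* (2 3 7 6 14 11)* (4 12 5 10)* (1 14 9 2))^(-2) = ((0 12)(1 14)(2 3 11 9 15 16 4 7 6)(5 10 17))^(-2) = (2 7 16 9 3 6 4 15 11)(5 10 17)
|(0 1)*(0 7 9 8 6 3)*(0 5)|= 8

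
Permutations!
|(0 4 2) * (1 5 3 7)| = |(0 4 2)(1 5 3 7)| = 12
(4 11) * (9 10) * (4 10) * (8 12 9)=(4 11 10 8 12 9)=[0, 1, 2, 3, 11, 5, 6, 7, 12, 4, 8, 10, 9]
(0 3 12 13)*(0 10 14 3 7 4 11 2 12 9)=[7, 1, 12, 9, 11, 5, 6, 4, 8, 0, 14, 2, 13, 10, 3]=(0 7 4 11 2 12 13 10 14 3 9)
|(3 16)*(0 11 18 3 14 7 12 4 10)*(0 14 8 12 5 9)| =13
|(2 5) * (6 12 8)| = 6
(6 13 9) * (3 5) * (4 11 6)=(3 5)(4 11 6 13 9)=[0, 1, 2, 5, 11, 3, 13, 7, 8, 4, 10, 6, 12, 9]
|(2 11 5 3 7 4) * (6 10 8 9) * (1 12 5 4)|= 60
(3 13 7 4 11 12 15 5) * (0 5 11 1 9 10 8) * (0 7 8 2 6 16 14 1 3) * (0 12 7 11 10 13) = [5, 9, 6, 0, 3, 12, 16, 4, 11, 13, 2, 7, 15, 8, 1, 10, 14] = (0 5 12 15 10 2 6 16 14 1 9 13 8 11 7 4 3)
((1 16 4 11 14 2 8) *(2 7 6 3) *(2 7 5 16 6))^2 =(1 3 2)(4 14 16 11 5)(6 7 8)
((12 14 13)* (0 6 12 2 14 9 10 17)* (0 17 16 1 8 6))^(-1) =((17)(1 8 6 12 9 10 16)(2 14 13))^(-1) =(17)(1 16 10 9 12 6 8)(2 13 14)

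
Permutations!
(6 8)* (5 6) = (5 6 8) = [0, 1, 2, 3, 4, 6, 8, 7, 5]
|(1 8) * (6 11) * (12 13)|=2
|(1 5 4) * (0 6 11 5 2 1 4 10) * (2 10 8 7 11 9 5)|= |(0 6 9 5 8 7 11 2 1 10)|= 10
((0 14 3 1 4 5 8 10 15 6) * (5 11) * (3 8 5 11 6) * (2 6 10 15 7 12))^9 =(0 12 4 15)(1 8 6 7)(2 10 3 14)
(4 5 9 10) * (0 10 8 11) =(0 10 4 5 9 8 11) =[10, 1, 2, 3, 5, 9, 6, 7, 11, 8, 4, 0]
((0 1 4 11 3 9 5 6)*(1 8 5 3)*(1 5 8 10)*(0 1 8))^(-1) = (0 8 10)(1 6 5 11 4)(3 9)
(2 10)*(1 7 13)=[0, 7, 10, 3, 4, 5, 6, 13, 8, 9, 2, 11, 12, 1]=(1 7 13)(2 10)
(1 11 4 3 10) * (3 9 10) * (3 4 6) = (1 11 6 3 4 9 10) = [0, 11, 2, 4, 9, 5, 3, 7, 8, 10, 1, 6]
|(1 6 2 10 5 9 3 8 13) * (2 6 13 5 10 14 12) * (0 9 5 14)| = |(0 9 3 8 14 12 2)(1 13)| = 14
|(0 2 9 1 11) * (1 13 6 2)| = |(0 1 11)(2 9 13 6)| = 12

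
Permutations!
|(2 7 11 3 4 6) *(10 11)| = 7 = |(2 7 10 11 3 4 6)|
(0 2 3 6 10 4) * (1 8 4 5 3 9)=(0 2 9 1 8 4)(3 6 10 5)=[2, 8, 9, 6, 0, 3, 10, 7, 4, 1, 5]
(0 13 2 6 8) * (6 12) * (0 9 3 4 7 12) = [13, 1, 0, 4, 7, 5, 8, 12, 9, 3, 10, 11, 6, 2] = (0 13 2)(3 4 7 12 6 8 9)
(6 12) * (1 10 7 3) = [0, 10, 2, 1, 4, 5, 12, 3, 8, 9, 7, 11, 6] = (1 10 7 3)(6 12)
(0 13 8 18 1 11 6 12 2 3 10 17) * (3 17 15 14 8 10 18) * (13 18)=(0 18 1 11 6 12 2 17)(3 13 10 15 14 8)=[18, 11, 17, 13, 4, 5, 12, 7, 3, 9, 15, 6, 2, 10, 8, 14, 16, 0, 1]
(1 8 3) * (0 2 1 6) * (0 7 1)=(0 2)(1 8 3 6 7)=[2, 8, 0, 6, 4, 5, 7, 1, 3]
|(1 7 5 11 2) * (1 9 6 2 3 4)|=|(1 7 5 11 3 4)(2 9 6)|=6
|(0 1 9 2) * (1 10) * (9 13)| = |(0 10 1 13 9 2)| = 6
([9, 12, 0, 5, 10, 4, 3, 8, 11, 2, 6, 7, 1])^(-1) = (0 2 9)(1 12)(3 6 10 4 5)(7 11 8)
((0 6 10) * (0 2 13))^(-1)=((0 6 10 2 13))^(-1)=(0 13 2 10 6)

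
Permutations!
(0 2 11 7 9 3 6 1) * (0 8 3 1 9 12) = (0 2 11 7 12)(1 8 3 6 9) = [2, 8, 11, 6, 4, 5, 9, 12, 3, 1, 10, 7, 0]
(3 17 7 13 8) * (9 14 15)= (3 17 7 13 8)(9 14 15)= [0, 1, 2, 17, 4, 5, 6, 13, 3, 14, 10, 11, 12, 8, 15, 9, 16, 7]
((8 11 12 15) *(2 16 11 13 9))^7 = ((2 16 11 12 15 8 13 9))^7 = (2 9 13 8 15 12 11 16)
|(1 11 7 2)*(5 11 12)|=6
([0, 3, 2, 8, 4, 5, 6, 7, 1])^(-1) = [0, 8, 2, 1, 4, 5, 6, 7, 3]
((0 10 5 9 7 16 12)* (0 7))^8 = ((0 10 5 9)(7 16 12))^8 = (7 12 16)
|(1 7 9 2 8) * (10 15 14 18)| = 20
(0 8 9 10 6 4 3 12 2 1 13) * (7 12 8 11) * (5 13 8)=(0 11 7 12 2 1 8 9 10 6 4 3 5 13)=[11, 8, 1, 5, 3, 13, 4, 12, 9, 10, 6, 7, 2, 0]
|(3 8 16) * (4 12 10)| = 3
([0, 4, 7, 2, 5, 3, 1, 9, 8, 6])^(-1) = [0, 6, 3, 5, 1, 4, 9, 2, 8, 7]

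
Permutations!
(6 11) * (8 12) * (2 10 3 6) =(2 10 3 6 11)(8 12) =[0, 1, 10, 6, 4, 5, 11, 7, 12, 9, 3, 2, 8]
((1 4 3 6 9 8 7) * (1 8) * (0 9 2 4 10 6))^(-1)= ((0 9 1 10 6 2 4 3)(7 8))^(-1)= (0 3 4 2 6 10 1 9)(7 8)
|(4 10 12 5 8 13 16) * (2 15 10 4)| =8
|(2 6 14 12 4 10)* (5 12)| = |(2 6 14 5 12 4 10)| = 7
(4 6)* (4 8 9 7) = [0, 1, 2, 3, 6, 5, 8, 4, 9, 7] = (4 6 8 9 7)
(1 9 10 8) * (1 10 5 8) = (1 9 5 8 10) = [0, 9, 2, 3, 4, 8, 6, 7, 10, 5, 1]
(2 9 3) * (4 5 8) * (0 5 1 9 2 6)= (0 5 8 4 1 9 3 6)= [5, 9, 2, 6, 1, 8, 0, 7, 4, 3]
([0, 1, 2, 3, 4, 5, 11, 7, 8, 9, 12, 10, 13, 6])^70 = [0, 1, 2, 3, 4, 5, 6, 7, 8, 9, 10, 11, 12, 13]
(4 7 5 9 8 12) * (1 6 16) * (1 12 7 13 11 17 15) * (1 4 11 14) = [0, 6, 2, 3, 13, 9, 16, 5, 7, 8, 10, 17, 11, 14, 1, 4, 12, 15] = (1 6 16 12 11 17 15 4 13 14)(5 9 8 7)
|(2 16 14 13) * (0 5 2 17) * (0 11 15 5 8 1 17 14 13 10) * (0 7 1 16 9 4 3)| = 16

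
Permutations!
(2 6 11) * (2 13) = (2 6 11 13) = [0, 1, 6, 3, 4, 5, 11, 7, 8, 9, 10, 13, 12, 2]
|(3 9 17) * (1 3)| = |(1 3 9 17)| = 4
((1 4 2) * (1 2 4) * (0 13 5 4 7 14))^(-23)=((0 13 5 4 7 14))^(-23)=(0 13 5 4 7 14)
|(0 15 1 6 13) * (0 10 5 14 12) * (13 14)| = 6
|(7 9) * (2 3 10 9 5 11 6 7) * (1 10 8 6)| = 10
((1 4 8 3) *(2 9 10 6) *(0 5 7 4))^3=(0 4 1 7 3 5 8)(2 6 10 9)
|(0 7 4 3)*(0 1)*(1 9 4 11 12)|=|(0 7 11 12 1)(3 9 4)|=15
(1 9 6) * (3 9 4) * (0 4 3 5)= (0 4 5)(1 3 9 6)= [4, 3, 2, 9, 5, 0, 1, 7, 8, 6]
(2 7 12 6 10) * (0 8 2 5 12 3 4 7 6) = (0 8 2 6 10 5 12)(3 4 7) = [8, 1, 6, 4, 7, 12, 10, 3, 2, 9, 5, 11, 0]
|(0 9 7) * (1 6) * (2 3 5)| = 6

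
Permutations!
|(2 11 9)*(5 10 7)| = 3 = |(2 11 9)(5 10 7)|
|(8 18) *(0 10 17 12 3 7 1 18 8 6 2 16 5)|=12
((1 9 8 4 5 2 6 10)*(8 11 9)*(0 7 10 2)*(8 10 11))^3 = ((0 7 11 9 8 4 5)(1 10)(2 6))^3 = (0 9 5 11 4 7 8)(1 10)(2 6)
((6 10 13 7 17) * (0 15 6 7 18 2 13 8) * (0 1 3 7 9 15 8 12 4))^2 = ((0 8 1 3 7 17 9 15 6 10 12 4)(2 13 18))^2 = (0 1 7 9 6 12)(2 18 13)(3 17 15 10 4 8)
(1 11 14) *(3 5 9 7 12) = (1 11 14)(3 5 9 7 12) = [0, 11, 2, 5, 4, 9, 6, 12, 8, 7, 10, 14, 3, 13, 1]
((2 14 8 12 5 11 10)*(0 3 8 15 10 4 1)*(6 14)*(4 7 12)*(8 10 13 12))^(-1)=(0 1 4 8 7 11 5 12 13 15 14 6 2 10 3)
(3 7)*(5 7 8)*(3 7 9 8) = [0, 1, 2, 3, 4, 9, 6, 7, 5, 8] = (5 9 8)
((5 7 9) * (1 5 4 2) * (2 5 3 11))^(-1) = (1 2 11 3)(4 9 7 5) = ((1 3 11 2)(4 5 7 9))^(-1)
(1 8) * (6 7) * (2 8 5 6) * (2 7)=(1 5 6 2 8)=[0, 5, 8, 3, 4, 6, 2, 7, 1]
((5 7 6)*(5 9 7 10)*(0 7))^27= (0 9 6 7)(5 10)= ((0 7 6 9)(5 10))^27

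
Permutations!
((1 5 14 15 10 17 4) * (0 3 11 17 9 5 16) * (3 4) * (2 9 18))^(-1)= ((0 4 1 16)(2 9 5 14 15 10 18)(3 11 17))^(-1)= (0 16 1 4)(2 18 10 15 14 5 9)(3 17 11)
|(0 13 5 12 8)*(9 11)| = |(0 13 5 12 8)(9 11)| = 10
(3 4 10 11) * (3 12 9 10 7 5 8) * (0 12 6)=(0 12 9 10 11 6)(3 4 7 5 8)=[12, 1, 2, 4, 7, 8, 0, 5, 3, 10, 11, 6, 9]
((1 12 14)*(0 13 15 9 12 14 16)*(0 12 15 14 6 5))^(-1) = ((0 13 14 1 6 5)(9 15)(12 16))^(-1) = (0 5 6 1 14 13)(9 15)(12 16)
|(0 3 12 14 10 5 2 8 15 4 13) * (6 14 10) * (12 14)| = |(0 3 14 6 12 10 5 2 8 15 4 13)| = 12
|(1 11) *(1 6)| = 3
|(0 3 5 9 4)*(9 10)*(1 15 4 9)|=7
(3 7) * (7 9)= (3 9 7)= [0, 1, 2, 9, 4, 5, 6, 3, 8, 7]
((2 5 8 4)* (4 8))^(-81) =(8)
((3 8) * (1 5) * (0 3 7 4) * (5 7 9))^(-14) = (0 8 5 7)(1 4 3 9)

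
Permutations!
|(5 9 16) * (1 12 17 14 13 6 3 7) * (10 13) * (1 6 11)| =21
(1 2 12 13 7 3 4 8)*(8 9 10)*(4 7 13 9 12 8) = (13)(1 2 8)(3 7)(4 12 9 10) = [0, 2, 8, 7, 12, 5, 6, 3, 1, 10, 4, 11, 9, 13]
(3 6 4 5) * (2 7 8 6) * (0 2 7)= (0 2)(3 7 8 6 4 5)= [2, 1, 0, 7, 5, 3, 4, 8, 6]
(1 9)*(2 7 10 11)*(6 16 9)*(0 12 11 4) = [12, 6, 7, 3, 0, 5, 16, 10, 8, 1, 4, 2, 11, 13, 14, 15, 9] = (0 12 11 2 7 10 4)(1 6 16 9)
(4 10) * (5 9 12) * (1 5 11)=(1 5 9 12 11)(4 10)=[0, 5, 2, 3, 10, 9, 6, 7, 8, 12, 4, 1, 11]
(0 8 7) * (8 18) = (0 18 8 7) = [18, 1, 2, 3, 4, 5, 6, 0, 7, 9, 10, 11, 12, 13, 14, 15, 16, 17, 8]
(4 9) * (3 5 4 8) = (3 5 4 9 8) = [0, 1, 2, 5, 9, 4, 6, 7, 3, 8]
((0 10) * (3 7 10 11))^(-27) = (0 7 11 10 3)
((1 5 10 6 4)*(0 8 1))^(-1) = ((0 8 1 5 10 6 4))^(-1) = (0 4 6 10 5 1 8)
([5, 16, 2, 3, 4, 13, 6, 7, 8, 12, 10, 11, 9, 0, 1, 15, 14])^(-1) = (0 13 5)(1 14 16)(9 12)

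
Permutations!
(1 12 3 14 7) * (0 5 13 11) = [5, 12, 2, 14, 4, 13, 6, 1, 8, 9, 10, 0, 3, 11, 7] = (0 5 13 11)(1 12 3 14 7)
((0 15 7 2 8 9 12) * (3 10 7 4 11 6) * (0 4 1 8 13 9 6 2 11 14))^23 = ((0 15 1 8 6 3 10 7 11 2 13 9 12 4 14))^23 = (0 11 15 2 1 13 8 9 6 12 3 4 10 14 7)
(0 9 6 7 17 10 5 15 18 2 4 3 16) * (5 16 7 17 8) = (0 9 6 17 10 16)(2 4 3 7 8 5 15 18) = [9, 1, 4, 7, 3, 15, 17, 8, 5, 6, 16, 11, 12, 13, 14, 18, 0, 10, 2]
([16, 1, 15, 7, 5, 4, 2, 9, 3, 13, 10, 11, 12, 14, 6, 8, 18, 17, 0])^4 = [16, 1, 7, 14, 4, 5, 3, 6, 13, 2, 10, 11, 12, 15, 8, 9, 18, 17, 0]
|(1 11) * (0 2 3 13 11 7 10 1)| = 15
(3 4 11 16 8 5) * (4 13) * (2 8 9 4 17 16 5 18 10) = (2 8 18 10)(3 13 17 16 9 4 11 5) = [0, 1, 8, 13, 11, 3, 6, 7, 18, 4, 2, 5, 12, 17, 14, 15, 9, 16, 10]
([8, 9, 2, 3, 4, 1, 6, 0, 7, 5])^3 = [0, 1, 2, 3, 4, 5, 6, 7, 8, 9]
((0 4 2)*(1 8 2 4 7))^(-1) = ((0 7 1 8 2))^(-1) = (0 2 8 1 7)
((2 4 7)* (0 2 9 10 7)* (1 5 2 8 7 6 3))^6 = (0 3 8 1 7 5 9 2 10 4 6)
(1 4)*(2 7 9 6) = (1 4)(2 7 9 6) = [0, 4, 7, 3, 1, 5, 2, 9, 8, 6]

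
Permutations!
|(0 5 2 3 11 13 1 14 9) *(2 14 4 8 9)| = 11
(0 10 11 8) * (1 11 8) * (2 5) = (0 10 8)(1 11)(2 5) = [10, 11, 5, 3, 4, 2, 6, 7, 0, 9, 8, 1]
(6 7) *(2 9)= (2 9)(6 7)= [0, 1, 9, 3, 4, 5, 7, 6, 8, 2]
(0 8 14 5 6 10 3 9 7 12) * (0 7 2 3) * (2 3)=(0 8 14 5 6 10)(3 9)(7 12)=[8, 1, 2, 9, 4, 6, 10, 12, 14, 3, 0, 11, 7, 13, 5]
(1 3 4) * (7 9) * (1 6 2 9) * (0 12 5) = (0 12 5)(1 3 4 6 2 9 7) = [12, 3, 9, 4, 6, 0, 2, 1, 8, 7, 10, 11, 5]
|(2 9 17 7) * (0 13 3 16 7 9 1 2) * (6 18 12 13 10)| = 18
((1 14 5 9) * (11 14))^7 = ((1 11 14 5 9))^7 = (1 14 9 11 5)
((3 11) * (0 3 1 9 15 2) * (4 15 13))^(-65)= (0 15 13 1 3 2 4 9 11)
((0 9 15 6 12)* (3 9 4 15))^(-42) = (0 6 4 12 15) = ((0 4 15 6 12)(3 9))^(-42)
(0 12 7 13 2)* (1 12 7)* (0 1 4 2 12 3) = (0 7 13 12 4 2 1 3) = [7, 3, 1, 0, 2, 5, 6, 13, 8, 9, 10, 11, 4, 12]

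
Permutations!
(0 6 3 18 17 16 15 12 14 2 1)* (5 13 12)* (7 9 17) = (0 6 3 18 7 9 17 16 15 5 13 12 14 2 1) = [6, 0, 1, 18, 4, 13, 3, 9, 8, 17, 10, 11, 14, 12, 2, 5, 15, 16, 7]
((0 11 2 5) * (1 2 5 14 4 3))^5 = (14)(0 5 11)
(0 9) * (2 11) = (0 9)(2 11) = [9, 1, 11, 3, 4, 5, 6, 7, 8, 0, 10, 2]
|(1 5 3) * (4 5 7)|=5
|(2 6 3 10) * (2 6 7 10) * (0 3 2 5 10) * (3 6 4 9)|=|(0 6 2 7)(3 5 10 4 9)|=20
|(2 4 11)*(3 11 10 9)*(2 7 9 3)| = |(2 4 10 3 11 7 9)| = 7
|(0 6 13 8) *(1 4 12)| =|(0 6 13 8)(1 4 12)| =12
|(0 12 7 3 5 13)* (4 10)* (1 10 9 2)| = |(0 12 7 3 5 13)(1 10 4 9 2)| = 30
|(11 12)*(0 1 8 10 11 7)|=|(0 1 8 10 11 12 7)|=7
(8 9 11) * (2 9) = (2 9 11 8) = [0, 1, 9, 3, 4, 5, 6, 7, 2, 11, 10, 8]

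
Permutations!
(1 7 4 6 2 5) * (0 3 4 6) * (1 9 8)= [3, 7, 5, 4, 0, 9, 2, 6, 1, 8]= (0 3 4)(1 7 6 2 5 9 8)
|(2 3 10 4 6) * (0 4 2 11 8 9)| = 6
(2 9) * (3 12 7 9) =(2 3 12 7 9) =[0, 1, 3, 12, 4, 5, 6, 9, 8, 2, 10, 11, 7]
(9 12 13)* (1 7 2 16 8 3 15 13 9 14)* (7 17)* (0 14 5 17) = (0 14 1)(2 16 8 3 15 13 5 17 7)(9 12) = [14, 0, 16, 15, 4, 17, 6, 2, 3, 12, 10, 11, 9, 5, 1, 13, 8, 7]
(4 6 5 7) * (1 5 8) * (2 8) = (1 5 7 4 6 2 8) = [0, 5, 8, 3, 6, 7, 2, 4, 1]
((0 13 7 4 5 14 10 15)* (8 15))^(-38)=(0 8 14 4 13 15 10 5 7)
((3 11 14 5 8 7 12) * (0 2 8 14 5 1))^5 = (0 3)(1 12)(2 11)(5 8)(7 14)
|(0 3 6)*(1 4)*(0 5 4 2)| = |(0 3 6 5 4 1 2)| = 7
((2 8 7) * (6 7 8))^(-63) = (8)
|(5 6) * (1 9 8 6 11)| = 6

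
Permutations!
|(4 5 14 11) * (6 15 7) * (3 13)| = 12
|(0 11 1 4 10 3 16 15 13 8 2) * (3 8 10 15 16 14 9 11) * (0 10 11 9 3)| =|(16)(1 4 15 13 11)(2 10 8)(3 14)| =30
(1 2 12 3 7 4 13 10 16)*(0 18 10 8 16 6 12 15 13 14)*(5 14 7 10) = [18, 2, 15, 10, 7, 14, 12, 4, 16, 9, 6, 11, 3, 8, 0, 13, 1, 17, 5] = (0 18 5 14)(1 2 15 13 8 16)(3 10 6 12)(4 7)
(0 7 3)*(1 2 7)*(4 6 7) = (0 1 2 4 6 7 3) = [1, 2, 4, 0, 6, 5, 7, 3]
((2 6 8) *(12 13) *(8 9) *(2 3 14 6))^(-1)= (3 8 9 6 14)(12 13)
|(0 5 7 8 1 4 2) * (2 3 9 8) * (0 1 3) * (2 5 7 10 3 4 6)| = |(0 7 5 10 3 9 8 4)(1 6 2)| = 24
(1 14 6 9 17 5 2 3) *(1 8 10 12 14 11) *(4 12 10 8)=(1 11)(2 3 4 12 14 6 9 17 5)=[0, 11, 3, 4, 12, 2, 9, 7, 8, 17, 10, 1, 14, 13, 6, 15, 16, 5]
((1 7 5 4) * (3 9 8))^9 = ((1 7 5 4)(3 9 8))^9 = (9)(1 7 5 4)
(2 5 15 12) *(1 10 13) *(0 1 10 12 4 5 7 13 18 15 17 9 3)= (0 1 12 2 7 13 10 18 15 4 5 17 9 3)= [1, 12, 7, 0, 5, 17, 6, 13, 8, 3, 18, 11, 2, 10, 14, 4, 16, 9, 15]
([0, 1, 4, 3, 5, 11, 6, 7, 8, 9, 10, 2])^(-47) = [0, 1, 4, 3, 5, 11, 6, 7, 8, 9, 10, 2]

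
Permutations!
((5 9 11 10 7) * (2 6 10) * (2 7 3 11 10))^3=((2 6)(3 11 7 5 9 10))^3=(2 6)(3 5)(7 10)(9 11)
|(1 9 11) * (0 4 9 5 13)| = 7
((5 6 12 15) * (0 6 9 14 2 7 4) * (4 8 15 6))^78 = (2 7 8 15 5 9 14)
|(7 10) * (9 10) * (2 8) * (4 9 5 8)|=7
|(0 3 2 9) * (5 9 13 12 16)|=8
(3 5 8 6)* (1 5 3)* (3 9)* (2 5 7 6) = [0, 7, 5, 9, 4, 8, 1, 6, 2, 3] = (1 7 6)(2 5 8)(3 9)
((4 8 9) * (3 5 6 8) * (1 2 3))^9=((1 2 3 5 6 8 9 4))^9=(1 2 3 5 6 8 9 4)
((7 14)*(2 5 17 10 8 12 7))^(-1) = ((2 5 17 10 8 12 7 14))^(-1) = (2 14 7 12 8 10 17 5)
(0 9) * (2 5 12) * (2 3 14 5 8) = (0 9)(2 8)(3 14 5 12) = [9, 1, 8, 14, 4, 12, 6, 7, 2, 0, 10, 11, 3, 13, 5]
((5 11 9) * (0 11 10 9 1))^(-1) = ((0 11 1)(5 10 9))^(-1) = (0 1 11)(5 9 10)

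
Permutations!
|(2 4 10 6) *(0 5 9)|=12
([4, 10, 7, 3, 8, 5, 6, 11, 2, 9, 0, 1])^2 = [8, 0, 11, 3, 2, 5, 6, 1, 7, 9, 4, 10]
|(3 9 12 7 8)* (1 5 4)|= 15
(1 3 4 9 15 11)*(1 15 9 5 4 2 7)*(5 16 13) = (1 3 2 7)(4 16 13 5)(11 15) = [0, 3, 7, 2, 16, 4, 6, 1, 8, 9, 10, 15, 12, 5, 14, 11, 13]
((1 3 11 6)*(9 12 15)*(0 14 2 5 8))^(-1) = (0 8 5 2 14)(1 6 11 3)(9 15 12)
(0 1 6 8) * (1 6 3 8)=(0 6 1 3 8)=[6, 3, 2, 8, 4, 5, 1, 7, 0]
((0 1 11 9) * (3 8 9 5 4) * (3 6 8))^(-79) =((0 1 11 5 4 6 8 9))^(-79) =(0 1 11 5 4 6 8 9)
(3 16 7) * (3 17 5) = (3 16 7 17 5) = [0, 1, 2, 16, 4, 3, 6, 17, 8, 9, 10, 11, 12, 13, 14, 15, 7, 5]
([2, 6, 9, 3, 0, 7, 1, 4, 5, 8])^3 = [8, 6, 5, 3, 9, 0, 1, 2, 4, 7]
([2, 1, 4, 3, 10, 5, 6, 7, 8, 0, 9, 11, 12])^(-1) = [9, 1, 0, 3, 2, 5, 6, 7, 8, 10, 4, 11, 12]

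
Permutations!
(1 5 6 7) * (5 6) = (1 6 7) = [0, 6, 2, 3, 4, 5, 7, 1]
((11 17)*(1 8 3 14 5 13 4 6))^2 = ((1 8 3 14 5 13 4 6)(11 17))^2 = (17)(1 3 5 4)(6 8 14 13)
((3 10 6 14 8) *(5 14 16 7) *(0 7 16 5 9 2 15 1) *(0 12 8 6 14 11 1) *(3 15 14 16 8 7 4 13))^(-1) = (0 15 8 16 10 3 13 4)(1 11 5 6 14 2 9 7 12)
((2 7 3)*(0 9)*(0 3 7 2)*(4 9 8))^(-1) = (0 3 9 4 8)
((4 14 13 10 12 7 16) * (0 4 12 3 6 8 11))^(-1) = ((0 4 14 13 10 3 6 8 11)(7 16 12))^(-1) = (0 11 8 6 3 10 13 14 4)(7 12 16)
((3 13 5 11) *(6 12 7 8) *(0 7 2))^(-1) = (0 2 12 6 8 7)(3 11 5 13)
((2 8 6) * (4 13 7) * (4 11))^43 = ((2 8 6)(4 13 7 11))^43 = (2 8 6)(4 11 7 13)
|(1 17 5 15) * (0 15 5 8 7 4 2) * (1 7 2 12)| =|(0 15 7 4 12 1 17 8 2)| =9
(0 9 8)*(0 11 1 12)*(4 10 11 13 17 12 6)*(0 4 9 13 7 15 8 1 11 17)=(0 13)(1 6 9)(4 10 17 12)(7 15 8)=[13, 6, 2, 3, 10, 5, 9, 15, 7, 1, 17, 11, 4, 0, 14, 8, 16, 12]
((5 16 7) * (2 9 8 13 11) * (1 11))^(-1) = ((1 11 2 9 8 13)(5 16 7))^(-1) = (1 13 8 9 2 11)(5 7 16)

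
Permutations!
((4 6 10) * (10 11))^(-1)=((4 6 11 10))^(-1)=(4 10 11 6)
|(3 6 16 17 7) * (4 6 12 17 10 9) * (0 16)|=12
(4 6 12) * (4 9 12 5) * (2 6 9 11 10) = (2 6 5 4 9 12 11 10) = [0, 1, 6, 3, 9, 4, 5, 7, 8, 12, 2, 10, 11]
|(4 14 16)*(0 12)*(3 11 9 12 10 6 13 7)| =9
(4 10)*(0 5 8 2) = (0 5 8 2)(4 10) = [5, 1, 0, 3, 10, 8, 6, 7, 2, 9, 4]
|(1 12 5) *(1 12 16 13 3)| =|(1 16 13 3)(5 12)| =4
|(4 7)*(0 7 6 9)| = 5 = |(0 7 4 6 9)|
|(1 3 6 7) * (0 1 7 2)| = |(7)(0 1 3 6 2)| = 5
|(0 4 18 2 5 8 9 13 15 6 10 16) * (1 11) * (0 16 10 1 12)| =13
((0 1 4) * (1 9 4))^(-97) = ((0 9 4))^(-97) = (0 4 9)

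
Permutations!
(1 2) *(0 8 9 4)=(0 8 9 4)(1 2)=[8, 2, 1, 3, 0, 5, 6, 7, 9, 4]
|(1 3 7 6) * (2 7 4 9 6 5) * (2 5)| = |(1 3 4 9 6)(2 7)| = 10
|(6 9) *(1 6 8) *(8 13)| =|(1 6 9 13 8)| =5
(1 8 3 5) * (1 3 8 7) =(8)(1 7)(3 5) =[0, 7, 2, 5, 4, 3, 6, 1, 8]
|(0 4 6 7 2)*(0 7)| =|(0 4 6)(2 7)| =6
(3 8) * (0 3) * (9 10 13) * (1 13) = (0 3 8)(1 13 9 10) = [3, 13, 2, 8, 4, 5, 6, 7, 0, 10, 1, 11, 12, 9]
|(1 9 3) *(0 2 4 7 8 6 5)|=|(0 2 4 7 8 6 5)(1 9 3)|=21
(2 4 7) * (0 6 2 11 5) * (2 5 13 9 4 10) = [6, 1, 10, 3, 7, 0, 5, 11, 8, 4, 2, 13, 12, 9] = (0 6 5)(2 10)(4 7 11 13 9)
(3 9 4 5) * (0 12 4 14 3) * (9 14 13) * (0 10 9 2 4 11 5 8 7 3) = [12, 1, 4, 14, 8, 10, 6, 3, 7, 13, 9, 5, 11, 2, 0] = (0 12 11 5 10 9 13 2 4 8 7 3 14)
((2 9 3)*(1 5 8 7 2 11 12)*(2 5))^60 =((1 2 9 3 11 12)(5 8 7))^60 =(12)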